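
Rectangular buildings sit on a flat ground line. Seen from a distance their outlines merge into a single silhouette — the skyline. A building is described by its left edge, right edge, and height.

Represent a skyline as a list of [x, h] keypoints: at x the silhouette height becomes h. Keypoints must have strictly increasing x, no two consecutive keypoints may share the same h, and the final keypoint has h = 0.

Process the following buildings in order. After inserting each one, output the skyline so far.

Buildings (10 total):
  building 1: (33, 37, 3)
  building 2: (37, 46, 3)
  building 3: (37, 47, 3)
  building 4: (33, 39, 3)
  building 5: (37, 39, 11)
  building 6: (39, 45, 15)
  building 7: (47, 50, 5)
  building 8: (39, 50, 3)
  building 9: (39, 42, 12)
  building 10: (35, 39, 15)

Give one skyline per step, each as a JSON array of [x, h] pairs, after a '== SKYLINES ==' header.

== SKYLINES ==
[[33,3],[37,0]]
[[33,3],[46,0]]
[[33,3],[47,0]]
[[33,3],[47,0]]
[[33,3],[37,11],[39,3],[47,0]]
[[33,3],[37,11],[39,15],[45,3],[47,0]]
[[33,3],[37,11],[39,15],[45,3],[47,5],[50,0]]
[[33,3],[37,11],[39,15],[45,3],[47,5],[50,0]]
[[33,3],[37,11],[39,15],[45,3],[47,5],[50,0]]
[[33,3],[35,15],[45,3],[47,5],[50,0]]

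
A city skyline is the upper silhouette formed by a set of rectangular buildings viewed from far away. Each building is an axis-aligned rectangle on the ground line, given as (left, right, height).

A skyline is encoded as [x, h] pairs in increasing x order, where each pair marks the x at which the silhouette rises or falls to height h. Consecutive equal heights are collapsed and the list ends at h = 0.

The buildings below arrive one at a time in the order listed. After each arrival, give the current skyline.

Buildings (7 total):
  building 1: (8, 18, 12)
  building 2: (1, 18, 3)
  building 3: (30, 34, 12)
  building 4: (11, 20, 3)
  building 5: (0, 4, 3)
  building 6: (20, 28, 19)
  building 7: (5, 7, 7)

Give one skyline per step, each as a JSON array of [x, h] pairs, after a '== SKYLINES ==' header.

== SKYLINES ==
[[8,12],[18,0]]
[[1,3],[8,12],[18,0]]
[[1,3],[8,12],[18,0],[30,12],[34,0]]
[[1,3],[8,12],[18,3],[20,0],[30,12],[34,0]]
[[0,3],[8,12],[18,3],[20,0],[30,12],[34,0]]
[[0,3],[8,12],[18,3],[20,19],[28,0],[30,12],[34,0]]
[[0,3],[5,7],[7,3],[8,12],[18,3],[20,19],[28,0],[30,12],[34,0]]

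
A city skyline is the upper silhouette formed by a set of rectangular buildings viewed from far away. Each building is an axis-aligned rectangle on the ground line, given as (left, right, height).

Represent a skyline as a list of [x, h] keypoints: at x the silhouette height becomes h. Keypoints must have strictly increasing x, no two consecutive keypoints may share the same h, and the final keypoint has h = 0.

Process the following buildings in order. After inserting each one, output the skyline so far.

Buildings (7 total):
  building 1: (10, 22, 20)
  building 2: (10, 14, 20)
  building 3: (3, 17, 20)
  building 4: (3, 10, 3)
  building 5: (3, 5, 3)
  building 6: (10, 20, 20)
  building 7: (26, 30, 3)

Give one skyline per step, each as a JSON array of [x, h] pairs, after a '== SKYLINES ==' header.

== SKYLINES ==
[[10,20],[22,0]]
[[10,20],[22,0]]
[[3,20],[22,0]]
[[3,20],[22,0]]
[[3,20],[22,0]]
[[3,20],[22,0]]
[[3,20],[22,0],[26,3],[30,0]]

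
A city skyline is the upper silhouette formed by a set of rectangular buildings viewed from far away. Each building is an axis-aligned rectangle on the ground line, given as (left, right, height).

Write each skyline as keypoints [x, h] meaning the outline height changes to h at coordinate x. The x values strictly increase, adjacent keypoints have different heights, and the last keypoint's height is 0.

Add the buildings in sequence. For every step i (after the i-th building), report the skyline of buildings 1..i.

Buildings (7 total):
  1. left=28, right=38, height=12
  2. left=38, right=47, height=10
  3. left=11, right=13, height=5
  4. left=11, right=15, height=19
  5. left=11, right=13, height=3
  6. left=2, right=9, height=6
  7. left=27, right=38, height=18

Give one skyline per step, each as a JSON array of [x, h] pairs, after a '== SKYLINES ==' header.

== SKYLINES ==
[[28,12],[38,0]]
[[28,12],[38,10],[47,0]]
[[11,5],[13,0],[28,12],[38,10],[47,0]]
[[11,19],[15,0],[28,12],[38,10],[47,0]]
[[11,19],[15,0],[28,12],[38,10],[47,0]]
[[2,6],[9,0],[11,19],[15,0],[28,12],[38,10],[47,0]]
[[2,6],[9,0],[11,19],[15,0],[27,18],[38,10],[47,0]]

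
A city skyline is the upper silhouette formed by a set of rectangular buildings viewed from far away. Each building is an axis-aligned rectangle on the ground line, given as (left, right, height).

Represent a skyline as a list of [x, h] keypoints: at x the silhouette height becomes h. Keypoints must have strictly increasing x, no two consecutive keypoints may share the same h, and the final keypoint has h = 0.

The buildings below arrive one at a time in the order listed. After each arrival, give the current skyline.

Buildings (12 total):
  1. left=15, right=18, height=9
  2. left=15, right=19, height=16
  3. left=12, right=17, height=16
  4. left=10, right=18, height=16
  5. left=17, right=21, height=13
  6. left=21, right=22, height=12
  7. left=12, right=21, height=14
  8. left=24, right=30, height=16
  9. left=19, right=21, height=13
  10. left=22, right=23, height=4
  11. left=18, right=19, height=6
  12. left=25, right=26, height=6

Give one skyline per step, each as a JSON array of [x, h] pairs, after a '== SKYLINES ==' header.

== SKYLINES ==
[[15,9],[18,0]]
[[15,16],[19,0]]
[[12,16],[19,0]]
[[10,16],[19,0]]
[[10,16],[19,13],[21,0]]
[[10,16],[19,13],[21,12],[22,0]]
[[10,16],[19,14],[21,12],[22,0]]
[[10,16],[19,14],[21,12],[22,0],[24,16],[30,0]]
[[10,16],[19,14],[21,12],[22,0],[24,16],[30,0]]
[[10,16],[19,14],[21,12],[22,4],[23,0],[24,16],[30,0]]
[[10,16],[19,14],[21,12],[22,4],[23,0],[24,16],[30,0]]
[[10,16],[19,14],[21,12],[22,4],[23,0],[24,16],[30,0]]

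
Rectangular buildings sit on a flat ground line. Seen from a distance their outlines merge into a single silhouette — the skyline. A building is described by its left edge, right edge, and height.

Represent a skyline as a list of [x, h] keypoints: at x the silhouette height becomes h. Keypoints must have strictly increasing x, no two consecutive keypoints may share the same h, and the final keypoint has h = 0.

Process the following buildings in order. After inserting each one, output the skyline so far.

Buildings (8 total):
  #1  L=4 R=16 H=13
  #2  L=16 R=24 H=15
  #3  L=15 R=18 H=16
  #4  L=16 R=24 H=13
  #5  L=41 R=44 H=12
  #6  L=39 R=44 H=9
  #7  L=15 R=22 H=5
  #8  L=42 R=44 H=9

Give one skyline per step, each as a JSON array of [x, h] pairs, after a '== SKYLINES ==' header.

== SKYLINES ==
[[4,13],[16,0]]
[[4,13],[16,15],[24,0]]
[[4,13],[15,16],[18,15],[24,0]]
[[4,13],[15,16],[18,15],[24,0]]
[[4,13],[15,16],[18,15],[24,0],[41,12],[44,0]]
[[4,13],[15,16],[18,15],[24,0],[39,9],[41,12],[44,0]]
[[4,13],[15,16],[18,15],[24,0],[39,9],[41,12],[44,0]]
[[4,13],[15,16],[18,15],[24,0],[39,9],[41,12],[44,0]]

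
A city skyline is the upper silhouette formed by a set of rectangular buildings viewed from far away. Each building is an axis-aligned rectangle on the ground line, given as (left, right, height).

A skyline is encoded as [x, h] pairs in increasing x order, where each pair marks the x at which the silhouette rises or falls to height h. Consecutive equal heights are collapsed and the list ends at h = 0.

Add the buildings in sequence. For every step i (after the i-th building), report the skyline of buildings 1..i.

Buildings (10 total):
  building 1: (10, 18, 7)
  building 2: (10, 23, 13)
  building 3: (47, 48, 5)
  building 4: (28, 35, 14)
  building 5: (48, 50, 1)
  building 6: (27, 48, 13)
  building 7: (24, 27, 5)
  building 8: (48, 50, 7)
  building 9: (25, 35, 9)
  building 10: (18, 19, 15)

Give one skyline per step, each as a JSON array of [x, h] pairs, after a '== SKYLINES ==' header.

== SKYLINES ==
[[10,7],[18,0]]
[[10,13],[23,0]]
[[10,13],[23,0],[47,5],[48,0]]
[[10,13],[23,0],[28,14],[35,0],[47,5],[48,0]]
[[10,13],[23,0],[28,14],[35,0],[47,5],[48,1],[50,0]]
[[10,13],[23,0],[27,13],[28,14],[35,13],[48,1],[50,0]]
[[10,13],[23,0],[24,5],[27,13],[28,14],[35,13],[48,1],[50,0]]
[[10,13],[23,0],[24,5],[27,13],[28,14],[35,13],[48,7],[50,0]]
[[10,13],[23,0],[24,5],[25,9],[27,13],[28,14],[35,13],[48,7],[50,0]]
[[10,13],[18,15],[19,13],[23,0],[24,5],[25,9],[27,13],[28,14],[35,13],[48,7],[50,0]]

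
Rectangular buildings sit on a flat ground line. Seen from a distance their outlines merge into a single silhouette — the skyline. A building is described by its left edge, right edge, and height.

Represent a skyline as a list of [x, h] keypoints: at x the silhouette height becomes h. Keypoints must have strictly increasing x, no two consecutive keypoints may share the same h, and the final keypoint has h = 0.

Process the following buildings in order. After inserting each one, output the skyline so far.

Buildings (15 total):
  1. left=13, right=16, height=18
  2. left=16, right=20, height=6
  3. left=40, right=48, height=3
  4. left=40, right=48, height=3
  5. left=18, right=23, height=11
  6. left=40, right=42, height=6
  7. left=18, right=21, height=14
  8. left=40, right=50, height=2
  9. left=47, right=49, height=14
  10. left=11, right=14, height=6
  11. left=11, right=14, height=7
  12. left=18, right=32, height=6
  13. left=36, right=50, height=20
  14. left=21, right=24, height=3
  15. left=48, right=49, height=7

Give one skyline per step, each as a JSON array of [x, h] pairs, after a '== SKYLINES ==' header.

== SKYLINES ==
[[13,18],[16,0]]
[[13,18],[16,6],[20,0]]
[[13,18],[16,6],[20,0],[40,3],[48,0]]
[[13,18],[16,6],[20,0],[40,3],[48,0]]
[[13,18],[16,6],[18,11],[23,0],[40,3],[48,0]]
[[13,18],[16,6],[18,11],[23,0],[40,6],[42,3],[48,0]]
[[13,18],[16,6],[18,14],[21,11],[23,0],[40,6],[42,3],[48,0]]
[[13,18],[16,6],[18,14],[21,11],[23,0],[40,6],[42,3],[48,2],[50,0]]
[[13,18],[16,6],[18,14],[21,11],[23,0],[40,6],[42,3],[47,14],[49,2],[50,0]]
[[11,6],[13,18],[16,6],[18,14],[21,11],[23,0],[40,6],[42,3],[47,14],[49,2],[50,0]]
[[11,7],[13,18],[16,6],[18,14],[21,11],[23,0],[40,6],[42,3],[47,14],[49,2],[50,0]]
[[11,7],[13,18],[16,6],[18,14],[21,11],[23,6],[32,0],[40,6],[42,3],[47,14],[49,2],[50,0]]
[[11,7],[13,18],[16,6],[18,14],[21,11],[23,6],[32,0],[36,20],[50,0]]
[[11,7],[13,18],[16,6],[18,14],[21,11],[23,6],[32,0],[36,20],[50,0]]
[[11,7],[13,18],[16,6],[18,14],[21,11],[23,6],[32,0],[36,20],[50,0]]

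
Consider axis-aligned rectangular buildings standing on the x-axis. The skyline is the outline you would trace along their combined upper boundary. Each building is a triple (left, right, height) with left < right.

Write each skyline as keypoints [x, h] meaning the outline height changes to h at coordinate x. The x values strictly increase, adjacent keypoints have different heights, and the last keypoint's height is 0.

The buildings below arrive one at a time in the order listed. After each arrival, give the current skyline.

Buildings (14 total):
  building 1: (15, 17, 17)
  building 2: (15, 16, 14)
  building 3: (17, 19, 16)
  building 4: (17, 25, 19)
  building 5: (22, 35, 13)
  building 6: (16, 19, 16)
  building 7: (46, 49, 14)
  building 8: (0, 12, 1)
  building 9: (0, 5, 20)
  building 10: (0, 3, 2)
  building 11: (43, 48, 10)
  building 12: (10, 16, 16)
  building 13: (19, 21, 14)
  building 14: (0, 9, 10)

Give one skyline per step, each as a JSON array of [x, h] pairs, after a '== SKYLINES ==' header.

== SKYLINES ==
[[15,17],[17,0]]
[[15,17],[17,0]]
[[15,17],[17,16],[19,0]]
[[15,17],[17,19],[25,0]]
[[15,17],[17,19],[25,13],[35,0]]
[[15,17],[17,19],[25,13],[35,0]]
[[15,17],[17,19],[25,13],[35,0],[46,14],[49,0]]
[[0,1],[12,0],[15,17],[17,19],[25,13],[35,0],[46,14],[49,0]]
[[0,20],[5,1],[12,0],[15,17],[17,19],[25,13],[35,0],[46,14],[49,0]]
[[0,20],[5,1],[12,0],[15,17],[17,19],[25,13],[35,0],[46,14],[49,0]]
[[0,20],[5,1],[12,0],[15,17],[17,19],[25,13],[35,0],[43,10],[46,14],[49,0]]
[[0,20],[5,1],[10,16],[15,17],[17,19],[25,13],[35,0],[43,10],[46,14],[49,0]]
[[0,20],[5,1],[10,16],[15,17],[17,19],[25,13],[35,0],[43,10],[46,14],[49,0]]
[[0,20],[5,10],[9,1],[10,16],[15,17],[17,19],[25,13],[35,0],[43,10],[46,14],[49,0]]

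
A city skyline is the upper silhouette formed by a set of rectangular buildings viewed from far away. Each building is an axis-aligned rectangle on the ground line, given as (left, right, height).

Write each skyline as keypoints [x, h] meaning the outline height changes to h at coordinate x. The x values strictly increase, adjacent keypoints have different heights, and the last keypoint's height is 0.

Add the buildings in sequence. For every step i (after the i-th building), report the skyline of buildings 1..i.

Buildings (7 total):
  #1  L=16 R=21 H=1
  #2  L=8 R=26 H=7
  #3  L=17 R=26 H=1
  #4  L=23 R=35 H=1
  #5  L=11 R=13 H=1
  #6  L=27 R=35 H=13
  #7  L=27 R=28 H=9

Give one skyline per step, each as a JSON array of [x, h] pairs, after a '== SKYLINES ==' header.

== SKYLINES ==
[[16,1],[21,0]]
[[8,7],[26,0]]
[[8,7],[26,0]]
[[8,7],[26,1],[35,0]]
[[8,7],[26,1],[35,0]]
[[8,7],[26,1],[27,13],[35,0]]
[[8,7],[26,1],[27,13],[35,0]]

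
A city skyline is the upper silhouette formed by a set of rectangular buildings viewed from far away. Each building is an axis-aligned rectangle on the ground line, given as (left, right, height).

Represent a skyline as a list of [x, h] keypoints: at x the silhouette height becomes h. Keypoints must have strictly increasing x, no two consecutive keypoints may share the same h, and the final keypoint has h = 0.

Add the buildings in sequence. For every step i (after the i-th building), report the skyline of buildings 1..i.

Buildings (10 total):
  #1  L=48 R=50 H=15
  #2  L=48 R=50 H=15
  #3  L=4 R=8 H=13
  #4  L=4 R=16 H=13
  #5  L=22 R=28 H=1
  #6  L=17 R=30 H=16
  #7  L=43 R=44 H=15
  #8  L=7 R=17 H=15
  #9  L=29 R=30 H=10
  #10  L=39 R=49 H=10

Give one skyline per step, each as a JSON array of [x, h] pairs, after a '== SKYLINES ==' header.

== SKYLINES ==
[[48,15],[50,0]]
[[48,15],[50,0]]
[[4,13],[8,0],[48,15],[50,0]]
[[4,13],[16,0],[48,15],[50,0]]
[[4,13],[16,0],[22,1],[28,0],[48,15],[50,0]]
[[4,13],[16,0],[17,16],[30,0],[48,15],[50,0]]
[[4,13],[16,0],[17,16],[30,0],[43,15],[44,0],[48,15],[50,0]]
[[4,13],[7,15],[17,16],[30,0],[43,15],[44,0],[48,15],[50,0]]
[[4,13],[7,15],[17,16],[30,0],[43,15],[44,0],[48,15],[50,0]]
[[4,13],[7,15],[17,16],[30,0],[39,10],[43,15],[44,10],[48,15],[50,0]]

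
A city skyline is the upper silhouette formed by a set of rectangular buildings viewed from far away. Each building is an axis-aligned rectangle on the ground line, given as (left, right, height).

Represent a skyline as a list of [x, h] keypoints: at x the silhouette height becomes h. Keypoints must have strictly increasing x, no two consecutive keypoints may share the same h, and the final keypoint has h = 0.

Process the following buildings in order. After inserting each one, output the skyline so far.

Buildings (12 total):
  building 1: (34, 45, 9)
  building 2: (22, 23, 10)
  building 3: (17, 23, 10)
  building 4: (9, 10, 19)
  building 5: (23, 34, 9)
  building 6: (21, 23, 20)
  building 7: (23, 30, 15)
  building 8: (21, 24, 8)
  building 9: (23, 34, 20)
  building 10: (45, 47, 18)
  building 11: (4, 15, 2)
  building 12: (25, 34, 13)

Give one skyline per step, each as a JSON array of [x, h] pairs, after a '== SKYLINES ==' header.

== SKYLINES ==
[[34,9],[45,0]]
[[22,10],[23,0],[34,9],[45,0]]
[[17,10],[23,0],[34,9],[45,0]]
[[9,19],[10,0],[17,10],[23,0],[34,9],[45,0]]
[[9,19],[10,0],[17,10],[23,9],[45,0]]
[[9,19],[10,0],[17,10],[21,20],[23,9],[45,0]]
[[9,19],[10,0],[17,10],[21,20],[23,15],[30,9],[45,0]]
[[9,19],[10,0],[17,10],[21,20],[23,15],[30,9],[45,0]]
[[9,19],[10,0],[17,10],[21,20],[34,9],[45,0]]
[[9,19],[10,0],[17,10],[21,20],[34,9],[45,18],[47,0]]
[[4,2],[9,19],[10,2],[15,0],[17,10],[21,20],[34,9],[45,18],[47,0]]
[[4,2],[9,19],[10,2],[15,0],[17,10],[21,20],[34,9],[45,18],[47,0]]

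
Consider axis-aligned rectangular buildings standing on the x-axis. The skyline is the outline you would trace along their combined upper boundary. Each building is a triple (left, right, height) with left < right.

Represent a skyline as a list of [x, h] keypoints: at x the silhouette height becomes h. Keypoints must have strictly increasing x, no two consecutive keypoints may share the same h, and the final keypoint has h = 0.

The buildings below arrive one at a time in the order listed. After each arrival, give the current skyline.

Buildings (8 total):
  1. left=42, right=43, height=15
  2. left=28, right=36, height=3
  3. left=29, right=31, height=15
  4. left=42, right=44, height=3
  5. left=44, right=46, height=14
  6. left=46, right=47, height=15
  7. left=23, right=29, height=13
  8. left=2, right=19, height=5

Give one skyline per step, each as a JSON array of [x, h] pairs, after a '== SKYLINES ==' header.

== SKYLINES ==
[[42,15],[43,0]]
[[28,3],[36,0],[42,15],[43,0]]
[[28,3],[29,15],[31,3],[36,0],[42,15],[43,0]]
[[28,3],[29,15],[31,3],[36,0],[42,15],[43,3],[44,0]]
[[28,3],[29,15],[31,3],[36,0],[42,15],[43,3],[44,14],[46,0]]
[[28,3],[29,15],[31,3],[36,0],[42,15],[43,3],[44,14],[46,15],[47,0]]
[[23,13],[29,15],[31,3],[36,0],[42,15],[43,3],[44,14],[46,15],[47,0]]
[[2,5],[19,0],[23,13],[29,15],[31,3],[36,0],[42,15],[43,3],[44,14],[46,15],[47,0]]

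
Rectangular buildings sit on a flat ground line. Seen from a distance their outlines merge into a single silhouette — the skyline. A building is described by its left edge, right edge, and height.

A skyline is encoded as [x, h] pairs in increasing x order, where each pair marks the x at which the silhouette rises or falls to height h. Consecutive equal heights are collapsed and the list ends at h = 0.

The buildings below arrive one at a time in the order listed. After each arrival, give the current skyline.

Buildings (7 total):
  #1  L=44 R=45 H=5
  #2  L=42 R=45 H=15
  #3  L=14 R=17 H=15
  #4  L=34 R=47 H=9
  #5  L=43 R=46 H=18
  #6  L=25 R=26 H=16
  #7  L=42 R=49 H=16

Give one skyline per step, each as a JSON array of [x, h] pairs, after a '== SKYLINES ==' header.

== SKYLINES ==
[[44,5],[45,0]]
[[42,15],[45,0]]
[[14,15],[17,0],[42,15],[45,0]]
[[14,15],[17,0],[34,9],[42,15],[45,9],[47,0]]
[[14,15],[17,0],[34,9],[42,15],[43,18],[46,9],[47,0]]
[[14,15],[17,0],[25,16],[26,0],[34,9],[42,15],[43,18],[46,9],[47,0]]
[[14,15],[17,0],[25,16],[26,0],[34,9],[42,16],[43,18],[46,16],[49,0]]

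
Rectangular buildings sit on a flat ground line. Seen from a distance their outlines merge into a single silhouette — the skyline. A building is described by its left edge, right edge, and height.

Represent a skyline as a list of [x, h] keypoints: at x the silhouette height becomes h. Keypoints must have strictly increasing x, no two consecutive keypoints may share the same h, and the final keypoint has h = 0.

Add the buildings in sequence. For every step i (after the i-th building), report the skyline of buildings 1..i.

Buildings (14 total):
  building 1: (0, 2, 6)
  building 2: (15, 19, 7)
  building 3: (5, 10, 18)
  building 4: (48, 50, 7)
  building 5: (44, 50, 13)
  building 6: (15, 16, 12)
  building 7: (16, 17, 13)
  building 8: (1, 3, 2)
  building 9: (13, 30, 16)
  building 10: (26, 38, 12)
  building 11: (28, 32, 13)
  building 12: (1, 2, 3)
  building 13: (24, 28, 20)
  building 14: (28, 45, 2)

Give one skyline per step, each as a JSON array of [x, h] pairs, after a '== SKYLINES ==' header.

== SKYLINES ==
[[0,6],[2,0]]
[[0,6],[2,0],[15,7],[19,0]]
[[0,6],[2,0],[5,18],[10,0],[15,7],[19,0]]
[[0,6],[2,0],[5,18],[10,0],[15,7],[19,0],[48,7],[50,0]]
[[0,6],[2,0],[5,18],[10,0],[15,7],[19,0],[44,13],[50,0]]
[[0,6],[2,0],[5,18],[10,0],[15,12],[16,7],[19,0],[44,13],[50,0]]
[[0,6],[2,0],[5,18],[10,0],[15,12],[16,13],[17,7],[19,0],[44,13],[50,0]]
[[0,6],[2,2],[3,0],[5,18],[10,0],[15,12],[16,13],[17,7],[19,0],[44,13],[50,0]]
[[0,6],[2,2],[3,0],[5,18],[10,0],[13,16],[30,0],[44,13],[50,0]]
[[0,6],[2,2],[3,0],[5,18],[10,0],[13,16],[30,12],[38,0],[44,13],[50,0]]
[[0,6],[2,2],[3,0],[5,18],[10,0],[13,16],[30,13],[32,12],[38,0],[44,13],[50,0]]
[[0,6],[2,2],[3,0],[5,18],[10,0],[13,16],[30,13],[32,12],[38,0],[44,13],[50,0]]
[[0,6],[2,2],[3,0],[5,18],[10,0],[13,16],[24,20],[28,16],[30,13],[32,12],[38,0],[44,13],[50,0]]
[[0,6],[2,2],[3,0],[5,18],[10,0],[13,16],[24,20],[28,16],[30,13],[32,12],[38,2],[44,13],[50,0]]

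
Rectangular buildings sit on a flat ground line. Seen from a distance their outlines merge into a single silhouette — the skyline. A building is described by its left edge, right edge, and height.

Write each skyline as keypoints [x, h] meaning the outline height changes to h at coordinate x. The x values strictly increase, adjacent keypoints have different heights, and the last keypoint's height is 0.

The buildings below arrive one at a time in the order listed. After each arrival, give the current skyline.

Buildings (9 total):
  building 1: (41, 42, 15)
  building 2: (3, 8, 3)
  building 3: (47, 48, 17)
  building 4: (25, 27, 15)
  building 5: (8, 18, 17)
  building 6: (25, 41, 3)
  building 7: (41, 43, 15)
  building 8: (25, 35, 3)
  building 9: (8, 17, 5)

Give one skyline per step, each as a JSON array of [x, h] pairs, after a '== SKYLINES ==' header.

== SKYLINES ==
[[41,15],[42,0]]
[[3,3],[8,0],[41,15],[42,0]]
[[3,3],[8,0],[41,15],[42,0],[47,17],[48,0]]
[[3,3],[8,0],[25,15],[27,0],[41,15],[42,0],[47,17],[48,0]]
[[3,3],[8,17],[18,0],[25,15],[27,0],[41,15],[42,0],[47,17],[48,0]]
[[3,3],[8,17],[18,0],[25,15],[27,3],[41,15],[42,0],[47,17],[48,0]]
[[3,3],[8,17],[18,0],[25,15],[27,3],[41,15],[43,0],[47,17],[48,0]]
[[3,3],[8,17],[18,0],[25,15],[27,3],[41,15],[43,0],[47,17],[48,0]]
[[3,3],[8,17],[18,0],[25,15],[27,3],[41,15],[43,0],[47,17],[48,0]]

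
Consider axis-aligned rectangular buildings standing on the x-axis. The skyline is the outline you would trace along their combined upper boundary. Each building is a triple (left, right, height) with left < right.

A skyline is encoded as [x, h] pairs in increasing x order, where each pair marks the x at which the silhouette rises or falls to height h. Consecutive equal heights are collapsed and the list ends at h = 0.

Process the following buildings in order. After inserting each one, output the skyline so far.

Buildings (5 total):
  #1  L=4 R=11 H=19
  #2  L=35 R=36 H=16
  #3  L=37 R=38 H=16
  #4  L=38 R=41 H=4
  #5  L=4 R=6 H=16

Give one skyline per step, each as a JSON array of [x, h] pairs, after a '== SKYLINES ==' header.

== SKYLINES ==
[[4,19],[11,0]]
[[4,19],[11,0],[35,16],[36,0]]
[[4,19],[11,0],[35,16],[36,0],[37,16],[38,0]]
[[4,19],[11,0],[35,16],[36,0],[37,16],[38,4],[41,0]]
[[4,19],[11,0],[35,16],[36,0],[37,16],[38,4],[41,0]]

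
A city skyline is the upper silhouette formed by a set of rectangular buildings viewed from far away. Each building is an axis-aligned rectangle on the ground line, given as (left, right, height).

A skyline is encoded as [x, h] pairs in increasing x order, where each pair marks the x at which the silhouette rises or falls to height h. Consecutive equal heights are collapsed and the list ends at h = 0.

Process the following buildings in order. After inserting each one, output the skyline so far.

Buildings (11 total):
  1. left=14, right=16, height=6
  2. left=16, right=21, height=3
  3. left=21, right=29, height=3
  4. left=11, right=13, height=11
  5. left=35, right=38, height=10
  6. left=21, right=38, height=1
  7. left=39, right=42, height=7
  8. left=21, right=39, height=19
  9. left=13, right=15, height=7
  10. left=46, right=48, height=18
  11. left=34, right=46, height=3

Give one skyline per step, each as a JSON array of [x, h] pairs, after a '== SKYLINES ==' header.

== SKYLINES ==
[[14,6],[16,0]]
[[14,6],[16,3],[21,0]]
[[14,6],[16,3],[29,0]]
[[11,11],[13,0],[14,6],[16,3],[29,0]]
[[11,11],[13,0],[14,6],[16,3],[29,0],[35,10],[38,0]]
[[11,11],[13,0],[14,6],[16,3],[29,1],[35,10],[38,0]]
[[11,11],[13,0],[14,6],[16,3],[29,1],[35,10],[38,0],[39,7],[42,0]]
[[11,11],[13,0],[14,6],[16,3],[21,19],[39,7],[42,0]]
[[11,11],[13,7],[15,6],[16,3],[21,19],[39,7],[42,0]]
[[11,11],[13,7],[15,6],[16,3],[21,19],[39,7],[42,0],[46,18],[48,0]]
[[11,11],[13,7],[15,6],[16,3],[21,19],[39,7],[42,3],[46,18],[48,0]]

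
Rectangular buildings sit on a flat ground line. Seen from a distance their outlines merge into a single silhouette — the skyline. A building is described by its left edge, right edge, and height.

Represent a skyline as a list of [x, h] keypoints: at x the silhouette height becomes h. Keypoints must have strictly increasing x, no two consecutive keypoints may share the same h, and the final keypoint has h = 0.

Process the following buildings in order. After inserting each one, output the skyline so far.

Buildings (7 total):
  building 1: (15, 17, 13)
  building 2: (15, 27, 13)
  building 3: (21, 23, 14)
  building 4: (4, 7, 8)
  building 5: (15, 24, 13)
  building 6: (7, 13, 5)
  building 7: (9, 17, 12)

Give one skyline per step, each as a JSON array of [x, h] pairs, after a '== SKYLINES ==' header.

== SKYLINES ==
[[15,13],[17,0]]
[[15,13],[27,0]]
[[15,13],[21,14],[23,13],[27,0]]
[[4,8],[7,0],[15,13],[21,14],[23,13],[27,0]]
[[4,8],[7,0],[15,13],[21,14],[23,13],[27,0]]
[[4,8],[7,5],[13,0],[15,13],[21,14],[23,13],[27,0]]
[[4,8],[7,5],[9,12],[15,13],[21,14],[23,13],[27,0]]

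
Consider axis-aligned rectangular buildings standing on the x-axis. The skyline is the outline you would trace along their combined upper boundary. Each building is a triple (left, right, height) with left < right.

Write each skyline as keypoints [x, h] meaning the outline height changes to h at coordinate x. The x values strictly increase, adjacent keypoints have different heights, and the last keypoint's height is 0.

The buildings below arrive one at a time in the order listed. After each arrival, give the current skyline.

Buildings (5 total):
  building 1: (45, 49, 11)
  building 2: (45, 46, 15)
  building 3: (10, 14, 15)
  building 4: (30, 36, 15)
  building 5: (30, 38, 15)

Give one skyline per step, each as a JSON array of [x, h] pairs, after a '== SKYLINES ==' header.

== SKYLINES ==
[[45,11],[49,0]]
[[45,15],[46,11],[49,0]]
[[10,15],[14,0],[45,15],[46,11],[49,0]]
[[10,15],[14,0],[30,15],[36,0],[45,15],[46,11],[49,0]]
[[10,15],[14,0],[30,15],[38,0],[45,15],[46,11],[49,0]]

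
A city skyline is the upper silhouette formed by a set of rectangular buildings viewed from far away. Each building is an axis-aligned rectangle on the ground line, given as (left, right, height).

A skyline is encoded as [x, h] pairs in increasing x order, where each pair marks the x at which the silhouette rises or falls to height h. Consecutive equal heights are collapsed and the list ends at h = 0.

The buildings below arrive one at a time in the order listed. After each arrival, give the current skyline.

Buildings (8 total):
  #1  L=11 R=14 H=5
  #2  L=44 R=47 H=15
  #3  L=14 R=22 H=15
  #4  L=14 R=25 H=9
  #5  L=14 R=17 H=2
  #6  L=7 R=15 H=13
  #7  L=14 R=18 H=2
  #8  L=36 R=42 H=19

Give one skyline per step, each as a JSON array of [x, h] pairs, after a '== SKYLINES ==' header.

== SKYLINES ==
[[11,5],[14,0]]
[[11,5],[14,0],[44,15],[47,0]]
[[11,5],[14,15],[22,0],[44,15],[47,0]]
[[11,5],[14,15],[22,9],[25,0],[44,15],[47,0]]
[[11,5],[14,15],[22,9],[25,0],[44,15],[47,0]]
[[7,13],[14,15],[22,9],[25,0],[44,15],[47,0]]
[[7,13],[14,15],[22,9],[25,0],[44,15],[47,0]]
[[7,13],[14,15],[22,9],[25,0],[36,19],[42,0],[44,15],[47,0]]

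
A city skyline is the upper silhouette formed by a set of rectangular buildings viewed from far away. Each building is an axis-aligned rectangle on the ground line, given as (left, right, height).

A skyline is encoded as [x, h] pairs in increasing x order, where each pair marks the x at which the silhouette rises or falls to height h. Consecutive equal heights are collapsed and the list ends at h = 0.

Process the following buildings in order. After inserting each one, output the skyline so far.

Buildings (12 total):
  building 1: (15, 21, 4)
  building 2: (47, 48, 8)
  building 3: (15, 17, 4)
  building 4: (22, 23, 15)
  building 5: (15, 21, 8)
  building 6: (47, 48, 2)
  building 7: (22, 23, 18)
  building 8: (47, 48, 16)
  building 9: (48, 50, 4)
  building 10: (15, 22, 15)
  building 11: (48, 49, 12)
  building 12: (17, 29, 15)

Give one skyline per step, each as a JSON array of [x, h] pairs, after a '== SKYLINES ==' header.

== SKYLINES ==
[[15,4],[21,0]]
[[15,4],[21,0],[47,8],[48,0]]
[[15,4],[21,0],[47,8],[48,0]]
[[15,4],[21,0],[22,15],[23,0],[47,8],[48,0]]
[[15,8],[21,0],[22,15],[23,0],[47,8],[48,0]]
[[15,8],[21,0],[22,15],[23,0],[47,8],[48,0]]
[[15,8],[21,0],[22,18],[23,0],[47,8],[48,0]]
[[15,8],[21,0],[22,18],[23,0],[47,16],[48,0]]
[[15,8],[21,0],[22,18],[23,0],[47,16],[48,4],[50,0]]
[[15,15],[22,18],[23,0],[47,16],[48,4],[50,0]]
[[15,15],[22,18],[23,0],[47,16],[48,12],[49,4],[50,0]]
[[15,15],[22,18],[23,15],[29,0],[47,16],[48,12],[49,4],[50,0]]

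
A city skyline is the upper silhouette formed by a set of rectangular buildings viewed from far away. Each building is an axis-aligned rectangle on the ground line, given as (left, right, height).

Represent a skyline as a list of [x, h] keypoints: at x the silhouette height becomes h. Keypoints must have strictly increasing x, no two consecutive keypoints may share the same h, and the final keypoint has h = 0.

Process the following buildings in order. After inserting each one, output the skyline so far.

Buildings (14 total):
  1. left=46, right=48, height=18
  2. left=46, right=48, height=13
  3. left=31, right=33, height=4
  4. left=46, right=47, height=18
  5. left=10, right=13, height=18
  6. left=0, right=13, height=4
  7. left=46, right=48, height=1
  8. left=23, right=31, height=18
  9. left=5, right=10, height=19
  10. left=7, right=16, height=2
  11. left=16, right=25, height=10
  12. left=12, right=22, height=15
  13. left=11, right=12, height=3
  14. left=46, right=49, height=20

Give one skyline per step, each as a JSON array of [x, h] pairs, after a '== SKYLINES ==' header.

== SKYLINES ==
[[46,18],[48,0]]
[[46,18],[48,0]]
[[31,4],[33,0],[46,18],[48,0]]
[[31,4],[33,0],[46,18],[48,0]]
[[10,18],[13,0],[31,4],[33,0],[46,18],[48,0]]
[[0,4],[10,18],[13,0],[31,4],[33,0],[46,18],[48,0]]
[[0,4],[10,18],[13,0],[31,4],[33,0],[46,18],[48,0]]
[[0,4],[10,18],[13,0],[23,18],[31,4],[33,0],[46,18],[48,0]]
[[0,4],[5,19],[10,18],[13,0],[23,18],[31,4],[33,0],[46,18],[48,0]]
[[0,4],[5,19],[10,18],[13,2],[16,0],[23,18],[31,4],[33,0],[46,18],[48,0]]
[[0,4],[5,19],[10,18],[13,2],[16,10],[23,18],[31,4],[33,0],[46,18],[48,0]]
[[0,4],[5,19],[10,18],[13,15],[22,10],[23,18],[31,4],[33,0],[46,18],[48,0]]
[[0,4],[5,19],[10,18],[13,15],[22,10],[23,18],[31,4],[33,0],[46,18],[48,0]]
[[0,4],[5,19],[10,18],[13,15],[22,10],[23,18],[31,4],[33,0],[46,20],[49,0]]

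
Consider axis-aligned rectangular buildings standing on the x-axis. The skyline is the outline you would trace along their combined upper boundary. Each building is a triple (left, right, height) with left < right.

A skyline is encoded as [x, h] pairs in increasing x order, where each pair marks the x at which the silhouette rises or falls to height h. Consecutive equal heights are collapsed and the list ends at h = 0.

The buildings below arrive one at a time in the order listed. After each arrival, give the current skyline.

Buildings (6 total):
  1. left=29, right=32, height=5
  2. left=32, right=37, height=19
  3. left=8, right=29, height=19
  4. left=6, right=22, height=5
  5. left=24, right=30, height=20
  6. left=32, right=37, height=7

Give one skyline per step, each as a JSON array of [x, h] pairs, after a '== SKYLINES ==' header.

== SKYLINES ==
[[29,5],[32,0]]
[[29,5],[32,19],[37,0]]
[[8,19],[29,5],[32,19],[37,0]]
[[6,5],[8,19],[29,5],[32,19],[37,0]]
[[6,5],[8,19],[24,20],[30,5],[32,19],[37,0]]
[[6,5],[8,19],[24,20],[30,5],[32,19],[37,0]]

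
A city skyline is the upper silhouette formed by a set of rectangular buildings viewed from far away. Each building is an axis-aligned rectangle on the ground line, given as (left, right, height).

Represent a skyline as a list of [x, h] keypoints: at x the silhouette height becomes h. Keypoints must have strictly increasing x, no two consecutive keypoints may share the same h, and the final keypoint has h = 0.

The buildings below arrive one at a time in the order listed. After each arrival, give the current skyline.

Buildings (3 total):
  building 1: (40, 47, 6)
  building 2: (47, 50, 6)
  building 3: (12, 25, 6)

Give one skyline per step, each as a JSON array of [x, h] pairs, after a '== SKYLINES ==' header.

== SKYLINES ==
[[40,6],[47,0]]
[[40,6],[50,0]]
[[12,6],[25,0],[40,6],[50,0]]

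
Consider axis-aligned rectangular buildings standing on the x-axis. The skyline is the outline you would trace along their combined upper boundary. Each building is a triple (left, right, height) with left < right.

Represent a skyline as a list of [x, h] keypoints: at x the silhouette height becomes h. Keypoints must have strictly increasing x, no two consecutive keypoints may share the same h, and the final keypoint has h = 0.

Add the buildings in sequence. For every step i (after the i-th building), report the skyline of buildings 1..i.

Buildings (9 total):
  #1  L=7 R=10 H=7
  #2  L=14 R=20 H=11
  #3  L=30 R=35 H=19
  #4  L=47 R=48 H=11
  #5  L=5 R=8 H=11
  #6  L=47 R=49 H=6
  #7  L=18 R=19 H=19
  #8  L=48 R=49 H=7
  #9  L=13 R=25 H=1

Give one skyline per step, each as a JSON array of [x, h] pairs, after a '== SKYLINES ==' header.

== SKYLINES ==
[[7,7],[10,0]]
[[7,7],[10,0],[14,11],[20,0]]
[[7,7],[10,0],[14,11],[20,0],[30,19],[35,0]]
[[7,7],[10,0],[14,11],[20,0],[30,19],[35,0],[47,11],[48,0]]
[[5,11],[8,7],[10,0],[14,11],[20,0],[30,19],[35,0],[47,11],[48,0]]
[[5,11],[8,7],[10,0],[14,11],[20,0],[30,19],[35,0],[47,11],[48,6],[49,0]]
[[5,11],[8,7],[10,0],[14,11],[18,19],[19,11],[20,0],[30,19],[35,0],[47,11],[48,6],[49,0]]
[[5,11],[8,7],[10,0],[14,11],[18,19],[19,11],[20,0],[30,19],[35,0],[47,11],[48,7],[49,0]]
[[5,11],[8,7],[10,0],[13,1],[14,11],[18,19],[19,11],[20,1],[25,0],[30,19],[35,0],[47,11],[48,7],[49,0]]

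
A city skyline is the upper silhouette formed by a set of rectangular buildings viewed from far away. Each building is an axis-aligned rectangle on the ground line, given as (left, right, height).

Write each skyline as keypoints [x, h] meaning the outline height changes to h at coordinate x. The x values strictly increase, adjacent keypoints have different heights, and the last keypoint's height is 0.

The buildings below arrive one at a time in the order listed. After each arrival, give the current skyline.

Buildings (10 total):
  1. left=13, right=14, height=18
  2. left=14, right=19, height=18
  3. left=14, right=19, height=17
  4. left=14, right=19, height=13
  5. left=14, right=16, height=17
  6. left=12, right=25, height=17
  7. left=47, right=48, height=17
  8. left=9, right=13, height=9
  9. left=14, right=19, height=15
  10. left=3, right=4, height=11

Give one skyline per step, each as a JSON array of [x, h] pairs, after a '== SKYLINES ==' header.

== SKYLINES ==
[[13,18],[14,0]]
[[13,18],[19,0]]
[[13,18],[19,0]]
[[13,18],[19,0]]
[[13,18],[19,0]]
[[12,17],[13,18],[19,17],[25,0]]
[[12,17],[13,18],[19,17],[25,0],[47,17],[48,0]]
[[9,9],[12,17],[13,18],[19,17],[25,0],[47,17],[48,0]]
[[9,9],[12,17],[13,18],[19,17],[25,0],[47,17],[48,0]]
[[3,11],[4,0],[9,9],[12,17],[13,18],[19,17],[25,0],[47,17],[48,0]]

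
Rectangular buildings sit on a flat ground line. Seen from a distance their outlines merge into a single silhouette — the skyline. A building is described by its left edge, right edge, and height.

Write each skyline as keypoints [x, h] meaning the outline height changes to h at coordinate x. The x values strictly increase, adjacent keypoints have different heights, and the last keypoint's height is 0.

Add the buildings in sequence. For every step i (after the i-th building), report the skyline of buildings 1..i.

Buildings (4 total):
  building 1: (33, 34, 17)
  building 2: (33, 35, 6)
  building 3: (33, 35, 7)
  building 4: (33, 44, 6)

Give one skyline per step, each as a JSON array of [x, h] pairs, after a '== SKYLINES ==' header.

== SKYLINES ==
[[33,17],[34,0]]
[[33,17],[34,6],[35,0]]
[[33,17],[34,7],[35,0]]
[[33,17],[34,7],[35,6],[44,0]]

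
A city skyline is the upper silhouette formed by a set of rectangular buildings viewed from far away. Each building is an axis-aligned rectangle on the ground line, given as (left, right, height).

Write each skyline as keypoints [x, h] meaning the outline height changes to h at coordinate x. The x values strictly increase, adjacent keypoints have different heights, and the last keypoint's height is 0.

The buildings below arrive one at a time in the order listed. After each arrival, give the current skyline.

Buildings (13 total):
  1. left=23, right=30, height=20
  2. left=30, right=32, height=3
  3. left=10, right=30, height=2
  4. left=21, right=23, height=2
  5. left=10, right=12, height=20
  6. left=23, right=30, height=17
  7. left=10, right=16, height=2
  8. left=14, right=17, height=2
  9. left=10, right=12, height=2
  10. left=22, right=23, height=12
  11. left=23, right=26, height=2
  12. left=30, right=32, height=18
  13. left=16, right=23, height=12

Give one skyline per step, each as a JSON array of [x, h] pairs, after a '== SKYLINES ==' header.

== SKYLINES ==
[[23,20],[30,0]]
[[23,20],[30,3],[32,0]]
[[10,2],[23,20],[30,3],[32,0]]
[[10,2],[23,20],[30,3],[32,0]]
[[10,20],[12,2],[23,20],[30,3],[32,0]]
[[10,20],[12,2],[23,20],[30,3],[32,0]]
[[10,20],[12,2],[23,20],[30,3],[32,0]]
[[10,20],[12,2],[23,20],[30,3],[32,0]]
[[10,20],[12,2],[23,20],[30,3],[32,0]]
[[10,20],[12,2],[22,12],[23,20],[30,3],[32,0]]
[[10,20],[12,2],[22,12],[23,20],[30,3],[32,0]]
[[10,20],[12,2],[22,12],[23,20],[30,18],[32,0]]
[[10,20],[12,2],[16,12],[23,20],[30,18],[32,0]]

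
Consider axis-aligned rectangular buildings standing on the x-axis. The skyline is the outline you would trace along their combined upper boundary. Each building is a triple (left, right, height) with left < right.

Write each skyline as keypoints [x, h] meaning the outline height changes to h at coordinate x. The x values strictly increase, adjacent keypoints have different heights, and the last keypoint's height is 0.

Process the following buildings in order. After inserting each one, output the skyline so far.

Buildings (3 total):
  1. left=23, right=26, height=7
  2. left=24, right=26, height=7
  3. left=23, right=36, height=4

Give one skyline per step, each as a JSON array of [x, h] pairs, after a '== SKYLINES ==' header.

== SKYLINES ==
[[23,7],[26,0]]
[[23,7],[26,0]]
[[23,7],[26,4],[36,0]]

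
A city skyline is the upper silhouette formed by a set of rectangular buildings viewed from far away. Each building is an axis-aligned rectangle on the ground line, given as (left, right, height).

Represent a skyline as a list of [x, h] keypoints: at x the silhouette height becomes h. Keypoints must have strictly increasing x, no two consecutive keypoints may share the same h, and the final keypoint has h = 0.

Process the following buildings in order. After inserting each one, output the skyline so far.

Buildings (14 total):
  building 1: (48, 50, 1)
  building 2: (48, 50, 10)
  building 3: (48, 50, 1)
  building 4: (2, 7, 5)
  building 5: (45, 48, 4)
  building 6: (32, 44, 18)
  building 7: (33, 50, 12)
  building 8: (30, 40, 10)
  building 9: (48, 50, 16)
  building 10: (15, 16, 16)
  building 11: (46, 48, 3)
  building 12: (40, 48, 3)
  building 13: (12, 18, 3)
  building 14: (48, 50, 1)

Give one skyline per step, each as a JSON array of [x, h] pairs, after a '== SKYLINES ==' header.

== SKYLINES ==
[[48,1],[50,0]]
[[48,10],[50,0]]
[[48,10],[50,0]]
[[2,5],[7,0],[48,10],[50,0]]
[[2,5],[7,0],[45,4],[48,10],[50,0]]
[[2,5],[7,0],[32,18],[44,0],[45,4],[48,10],[50,0]]
[[2,5],[7,0],[32,18],[44,12],[50,0]]
[[2,5],[7,0],[30,10],[32,18],[44,12],[50,0]]
[[2,5],[7,0],[30,10],[32,18],[44,12],[48,16],[50,0]]
[[2,5],[7,0],[15,16],[16,0],[30,10],[32,18],[44,12],[48,16],[50,0]]
[[2,5],[7,0],[15,16],[16,0],[30,10],[32,18],[44,12],[48,16],[50,0]]
[[2,5],[7,0],[15,16],[16,0],[30,10],[32,18],[44,12],[48,16],[50,0]]
[[2,5],[7,0],[12,3],[15,16],[16,3],[18,0],[30,10],[32,18],[44,12],[48,16],[50,0]]
[[2,5],[7,0],[12,3],[15,16],[16,3],[18,0],[30,10],[32,18],[44,12],[48,16],[50,0]]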